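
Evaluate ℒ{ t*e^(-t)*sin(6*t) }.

12*(s + 1)/(s^2 + 2*s + 37)^2

L{sin(6t)} = 6/(s^2 + 36).
Multiplying by e^(-t) shifts s → s + 1, so L{e^(-t)*sin(6*t)} = 6/((s + 1)^2 + 36).
Then apply L{t·g(t)} = -d/ds[G(s)] with G(s) = 6/((s + 1)^2 + 36):
differentiating 1 time and applying the sign gives 12*(s + 1)/(s^2 + 2*s + 37)^2.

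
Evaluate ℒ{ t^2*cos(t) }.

2*s*(s^2 - 3)/(s^2 + 1)^3

L{cos(t)} = s/(s^2 + 1).
Then apply L{t^2·g(t)} = (-1)^2 d^2/ds^2[G(s)] with G(s) = s/(s^2 + 1):
differentiating 2 times and applying the sign gives 2*s*(s^2 - 3)/(s^2 + 1)^3.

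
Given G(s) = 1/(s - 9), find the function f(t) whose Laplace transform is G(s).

f(t) = exp(9*t)

Since L{e^(9t)} = 1/(s - 9), the inverse is exp(9*t).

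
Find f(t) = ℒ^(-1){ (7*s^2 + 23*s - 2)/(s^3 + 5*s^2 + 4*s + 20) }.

Factor the denominator: s^3 + 5*s^2 + 4*s + 20 = (s + 5)*(s^2 + 4).
Partial fraction decomposition gives [2/(s + 5)] + [5*s/(s^2 + 4)] + [-2/(s^2 + 4)].
Invert each term: 2/(s + 5) ↔ 2e^(-5t); 5·s/(s^2 + 4) ↔ 5cos(2t); -1·2/(s^2 + 4) ↔ -sin(2t).

f(t) = -sin(2*t) + 5*cos(2*t) + 2*exp(-5*t)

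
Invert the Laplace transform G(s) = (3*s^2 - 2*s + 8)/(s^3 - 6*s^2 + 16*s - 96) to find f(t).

f(t) = 2*exp(6*t) + sin(4*t) + cos(4*t)

Factor the denominator: s^3 - 6*s^2 + 16*s - 96 = (s - 6)*(s^2 + 16).
Partial fraction decomposition gives [2/(s - 6)] + [s/(s^2 + 16)] + [4/(s^2 + 16)].
Invert each term: 2/(s - 6) ↔ 2e^(6t); 1·s/(s^2 + 16) ↔ cos(4t); 1·4/(s^2 + 16) ↔ sin(4t).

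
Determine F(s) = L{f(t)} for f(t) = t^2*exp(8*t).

L{e^(8t)} = 1/(s - 8).
Then apply L{t^2·g(t)} = (-1)^2 d^2/ds^2[G(s)] with G(s) = 1/(s - 8):
differentiating 2 times and applying the sign gives 2/(s - 8)^3.

F(s) = 2/(s - 8)^3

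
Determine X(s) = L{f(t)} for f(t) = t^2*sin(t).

X(s) = 2*(3*s^2 - 1)/(s^2 + 1)^3

L{sin(t)} = 1/(s^2 + 1).
Then apply L{t^2·g(t)} = (-1)^2 d^2/ds^2[G(s)] with G(s) = 1/(s^2 + 1):
differentiating 2 times and applying the sign gives 2*(3*s^2 - 1)/(s^2 + 1)^3.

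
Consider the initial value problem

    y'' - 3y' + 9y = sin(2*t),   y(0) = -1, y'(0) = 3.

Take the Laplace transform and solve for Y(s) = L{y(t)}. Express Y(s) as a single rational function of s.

Transform both sides with L{·}.
Using L{y''} = s^2 Y - s·y(0) - y'(0) and L{y'} = sY - y(0), with y(0) = -1, y'(0) = 3, the left side becomes (s^2 - 3*s + 9)Y - (-s + 6).
The right side is L{sin(2*t)} = 2/(s^2 + 4).
So (s^2 - 3*s + 9)Y = 2/(s^2 + 4) + (-s + 6).
Divide through and combine into a single rational function.

Y(s) = (-s^3 + 6*s^2 - 4*s + 26)/(s^4 - 3*s^3 + 13*s^2 - 12*s + 36)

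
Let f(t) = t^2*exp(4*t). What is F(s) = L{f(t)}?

F(s) = 2/(s - 4)^3

L{e^(4t)} = 1/(s - 4).
Then apply L{t^2·g(t)} = (-1)^2 d^2/ds^2[G(s)] with G(s) = 1/(s - 4):
differentiating 2 times and applying the sign gives 2/(s - 4)^3.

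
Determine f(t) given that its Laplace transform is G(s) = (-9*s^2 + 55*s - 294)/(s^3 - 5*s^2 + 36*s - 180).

f(t) = -4*exp(5*t) + 5*sin(6*t) - 5*cos(6*t)

Factor the denominator: s^3 - 5*s^2 + 36*s - 180 = (s - 5)*(s^2 + 36).
Partial fraction decomposition gives [-4/(s - 5)] + [-5*s/(s^2 + 36)] + [30/(s^2 + 36)].
Invert each term: -4/(s - 5) ↔ -4e^(5t); -5·s/(s^2 + 36) ↔ -5cos(6t); 5·6/(s^2 + 36) ↔ 5sin(6t).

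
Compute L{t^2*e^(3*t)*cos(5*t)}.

2*(s - 3)*(s^2 - 6*s - 66)/(s^2 - 6*s + 34)^3

L{cos(5t)} = s/(s^2 + 25).
Multiplying by e^(3t) shifts s → s - 3, so L{e^(3*t)*cos(5*t)} = (s - 3)/((s - 3)^2 + 25).
Then apply L{t^2·g(t)} = (-1)^2 d^2/ds^2[G(s)] with G(s) = (s - 3)/((s - 3)^2 + 25):
differentiating 2 times and applying the sign gives 2*(s - 3)*(s^2 - 6*s - 66)/(s^2 - 6*s + 34)^3.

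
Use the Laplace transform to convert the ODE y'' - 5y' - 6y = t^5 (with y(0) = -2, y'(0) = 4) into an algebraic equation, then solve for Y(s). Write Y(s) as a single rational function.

Y(s) = (-2*s^7 + 14*s^6 + 120)/(s^8 - 5*s^7 - 6*s^6)

Apply the Laplace transform to the equation.
Using L{y''} = s^2 Y - s·y(0) - y'(0) and L{y'} = sY - y(0), with y(0) = -2, y'(0) = 4, the left side becomes (s^2 - 5*s - 6)Y - (-2*s + 14).
The right side is L{t^5} = 120/s^6.
So (s^2 - 5*s - 6)Y = 120/s^6 + (-2*s + 14).
Divide through and combine into a single rational function.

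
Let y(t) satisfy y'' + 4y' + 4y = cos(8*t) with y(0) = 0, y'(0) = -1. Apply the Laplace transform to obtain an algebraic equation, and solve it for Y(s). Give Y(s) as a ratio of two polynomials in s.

Laplace-transform each side.
With L{y''} = s^2 Y - s·y(0) - y'(0) and L{y'} = sY - y(0), with y(0) = 0, y'(0) = -1: the LHS transforms to (s^2 + 4*s + 4)Y - (-1).
The right side is L{cos(8*t)} = s/(s^2 + 64).
So (s^2 + 4*s + 4)Y = s/(s^2 + 64) + (-1).
Divide through and combine into a single rational function.

Y(s) = (-s^2 + s - 64)/(s^4 + 4*s^3 + 68*s^2 + 256*s + 256)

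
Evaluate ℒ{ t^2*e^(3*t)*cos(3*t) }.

2*(s - 3)*(s^2 - 6*s - 18)/(s^2 - 6*s + 18)^3

L{cos(3t)} = s/(s^2 + 9).
Multiplying by e^(3t) shifts s → s - 3, so L{e^(3*t)*cos(3*t)} = (s - 3)/((s - 3)^2 + 9).
Then apply L{t^2·g(t)} = (-1)^2 d^2/ds^2[G(s)] with G(s) = (s - 3)/((s - 3)^2 + 9):
differentiating 2 times and applying the sign gives 2*(s - 3)*(s^2 - 6*s - 18)/(s^2 - 6*s + 18)^3.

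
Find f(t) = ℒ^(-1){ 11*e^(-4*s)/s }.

The factor e^(-4s) signals a time shift by c = 4 (second shifting theorem).
L{11} = 11/s, so L^-1{11/s} = 11.
Hence the inverse is u(t - 4) times that function evaluated at t - 4.

f(t) = Heaviside(t - 4)*(11)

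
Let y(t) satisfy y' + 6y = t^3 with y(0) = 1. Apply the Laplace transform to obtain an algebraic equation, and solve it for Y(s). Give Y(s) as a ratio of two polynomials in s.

Y(s) = (s^4 + 6)/(s^5 + 6*s^4)

Take the Laplace transform of both sides.
The derivative rules (L{y'} = sY - y(0) = sY - 1) turn the left side into (s + 6)Y - (1).
The right side is L{t^3} = 6/s^4.
So (s + 6)Y = 6/s^4 + (1).
Divide through and combine into a single rational function.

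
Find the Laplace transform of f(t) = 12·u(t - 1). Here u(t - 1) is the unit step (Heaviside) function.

12*exp(-s)/s

By the second shifting theorem, L{u(t - c)·g(t - c)} = e^(-cs)·G(s) with c = 1 and G(s) = L{g(t)}.
L{12} = 12/s.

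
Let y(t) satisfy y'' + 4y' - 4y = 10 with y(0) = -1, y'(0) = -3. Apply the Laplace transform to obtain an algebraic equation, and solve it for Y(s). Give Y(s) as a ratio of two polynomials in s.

Transform both sides with L{·}.
With L{y''} = s^2 Y - s·y(0) - y'(0) and L{y'} = sY - y(0), with y(0) = -1, y'(0) = -3: the LHS transforms to (s^2 + 4*s - 4)Y - (-s - 7).
The right side is L{10} = 10/s.
So (s^2 + 4*s - 4)Y = 10/s + (-s - 7).
Divide through and combine into a single rational function.

Y(s) = (-s^2 - 7*s + 10)/(s^3 + 4*s^2 - 4*s)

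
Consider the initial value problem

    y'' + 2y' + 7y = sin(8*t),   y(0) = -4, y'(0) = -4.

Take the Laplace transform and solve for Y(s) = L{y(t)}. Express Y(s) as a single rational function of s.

Y(s) = (-4*s^3 - 12*s^2 - 256*s - 760)/(s^4 + 2*s^3 + 71*s^2 + 128*s + 448)

Transform both sides with L{·}.
The derivative rules (L{y''} = s^2 Y - s·y(0) - y'(0) and L{y'} = sY - y(0), with y(0) = -4, y'(0) = -4) turn the left side into (s^2 + 2*s + 7)Y - (-4*s - 12).
The right side is L{sin(8*t)} = 8/(s^2 + 64).
So (s^2 + 2*s + 7)Y = 8/(s^2 + 64) + (-4*s - 12).
Isolate Y and clear denominators.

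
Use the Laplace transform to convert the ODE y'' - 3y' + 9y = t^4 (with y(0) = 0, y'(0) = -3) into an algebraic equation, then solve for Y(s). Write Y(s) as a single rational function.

Y(s) = (-3*s^5 + 24)/(s^7 - 3*s^6 + 9*s^5)

Apply the Laplace transform to the equation.
The derivative rules (L{y''} = s^2 Y - s·y(0) - y'(0) and L{y'} = sY - y(0), with y(0) = 0, y'(0) = -3) turn the left side into (s^2 - 3*s + 9)Y - (-3).
The right side is L{t^4} = 24/s^5.
So (s^2 - 3*s + 9)Y = 24/s^5 + (-3).
Solve for Y(s) and write it as one ratio of polynomials.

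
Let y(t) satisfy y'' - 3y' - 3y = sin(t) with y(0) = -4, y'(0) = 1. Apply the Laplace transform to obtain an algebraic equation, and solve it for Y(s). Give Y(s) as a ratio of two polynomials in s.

Y(s) = (-4*s^3 + 13*s^2 - 4*s + 14)/(s^4 - 3*s^3 - 2*s^2 - 3*s - 3)

Transform both sides with L{·}.
With L{y''} = s^2 Y - s·y(0) - y'(0) and L{y'} = sY - y(0), with y(0) = -4, y'(0) = 1: the LHS transforms to (s^2 - 3*s - 3)Y - (-4*s + 13).
The right side is L{sin(t)} = 1/(s^2 + 1).
So (s^2 - 3*s - 3)Y = 1/(s^2 + 1) + (-4*s + 13).
Isolate Y and clear denominators.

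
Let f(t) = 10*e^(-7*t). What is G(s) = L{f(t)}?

L{10} = 10/s.
By the first shifting theorem, multiplying by e^(-7t) replaces s with s + 7.

G(s) = 10/(s + 7)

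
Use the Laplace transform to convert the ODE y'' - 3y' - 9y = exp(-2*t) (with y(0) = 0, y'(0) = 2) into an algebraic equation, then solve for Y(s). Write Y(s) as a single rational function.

Take the Laplace transform of both sides.
Using L{y''} = s^2 Y - s·y(0) - y'(0) and L{y'} = sY - y(0), with y(0) = 0, y'(0) = 2, the left side becomes (s^2 - 3*s - 9)Y - (2).
The right side is L{exp(-2*t)} = 1/(s + 2).
So (s^2 - 3*s - 9)Y = 1/(s + 2) + (2).
Solve for Y(s) and write it as one ratio of polynomials.

Y(s) = (2*s + 5)/(s^3 - s^2 - 15*s - 18)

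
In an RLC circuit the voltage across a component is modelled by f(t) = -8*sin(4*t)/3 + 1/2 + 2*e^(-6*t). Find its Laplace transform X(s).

X(s) = -32/(3*(s^2 + 16)) + 2/(s + 6) + 1/(2*s)

By linearity of the Laplace transform, transform each term separately.
(-8/3)·[L{sin(4t)} = 4/(s^2 + 16)]; (2)·[L{e^(-6t)} = 1/(s + 6)]; L{1/2} = (1/2)/s.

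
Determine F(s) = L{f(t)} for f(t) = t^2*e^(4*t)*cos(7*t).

L{cos(7t)} = s/(s^2 + 49).
Multiplying by e^(4t) shifts s → s - 4, so L{e^(4*t)*cos(7*t)} = (s - 4)/((s - 4)^2 + 49).
Then apply L{t^2·g(t)} = (-1)^2 d^2/ds^2[G(s)] with G(s) = (s - 4)/((s - 4)^2 + 49):
differentiating 2 times and applying the sign gives 2*(s - 4)*(s^2 - 8*s - 131)/(s^2 - 8*s + 65)^3.

F(s) = 2*(s - 4)*(s^2 - 8*s - 131)/(s^2 - 8*s + 65)^3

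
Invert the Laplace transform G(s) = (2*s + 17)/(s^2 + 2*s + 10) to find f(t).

f(t) = 5*exp(-t)*sin(3*t) + 2*exp(-t)*cos(3*t)

Complete the square in the denominator: s^2 + 2*s + 10 = (s + 1)^2 + 3^2.
Split the numerator to match: 2*s + 17 = 2·(s + 1) + 5·3.
Invert each term: 2·(s + 1)/((s + 1)^2 + 9) ↔ 2e^(-t)cos(3t); 5·3/((s + 1)^2 + 9) ↔ 5e^(-t)sin(3t).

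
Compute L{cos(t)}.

s/(s^2 + 1)

L{cos(t)} = s/(s^2 + 1).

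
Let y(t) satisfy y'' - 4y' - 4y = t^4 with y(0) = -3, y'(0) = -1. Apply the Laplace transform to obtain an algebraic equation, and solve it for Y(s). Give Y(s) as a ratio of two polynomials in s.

Y(s) = (-3*s^6 + 11*s^5 + 24)/(s^7 - 4*s^6 - 4*s^5)

Laplace-transform each side.
The derivative rules (L{y''} = s^2 Y - s·y(0) - y'(0) and L{y'} = sY - y(0), with y(0) = -3, y'(0) = -1) turn the left side into (s^2 - 4*s - 4)Y - (-3*s + 11).
The right side is L{t^4} = 24/s^5.
So (s^2 - 4*s - 4)Y = 24/s^5 + (-3*s + 11).
Solve for Y(s) and write it as one ratio of polynomials.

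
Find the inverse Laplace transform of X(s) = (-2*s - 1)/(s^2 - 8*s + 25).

-3*exp(4*t)*sin(3*t) - 2*exp(4*t)*cos(3*t)

Complete the square in the denominator: s^2 - 8*s + 25 = (s - 4)^2 + 3^2.
Split the numerator to match: -2*s - 1 = -2·(s - 4) - 3·3.
Invert each term: -2·(s - 4)/((s - 4)^2 + 9) ↔ -2e^(4t)cos(3t); -3·3/((s - 4)^2 + 9) ↔ -3e^(4t)sin(3t).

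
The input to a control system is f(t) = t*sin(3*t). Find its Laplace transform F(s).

F(s) = 6*s/(s^2 + 9)^2

L{sin(3t)} = 3/(s^2 + 9).
Then apply L{t·g(t)} = -d/ds[G(s)] with G(s) = 3/(s^2 + 9):
differentiating 1 time and applying the sign gives 6*s/(s^2 + 9)^2.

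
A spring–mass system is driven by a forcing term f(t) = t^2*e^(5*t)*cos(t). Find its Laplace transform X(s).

X(s) = 2*(s - 5)*(s^2 - 10*s + 22)/(s^2 - 10*s + 26)^3

L{cos(t)} = s/(s^2 + 1).
Multiplying by e^(5t) shifts s → s - 5, so L{e^(5*t)*cos(t)} = (s - 5)/((s - 5)^2 + 1).
Then apply L{t^2·g(t)} = (-1)^2 d^2/ds^2[G(s)] with G(s) = (s - 5)/((s - 5)^2 + 1):
differentiating 2 times and applying the sign gives 2*(s - 5)*(s^2 - 10*s + 22)/(s^2 - 10*s + 26)^3.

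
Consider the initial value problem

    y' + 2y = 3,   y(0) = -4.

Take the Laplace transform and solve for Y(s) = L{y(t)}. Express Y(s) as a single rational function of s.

Y(s) = (-4*s + 3)/(s^2 + 2*s)

Transform both sides with L{·}.
With L{y'} = sY - y(0) = sY - (-4): the LHS transforms to (s + 2)Y - (-4).
The right side is L{3} = 3/s.
So (s + 2)Y = 3/s + (-4).
Solve for Y(s) and write it as one ratio of polynomials.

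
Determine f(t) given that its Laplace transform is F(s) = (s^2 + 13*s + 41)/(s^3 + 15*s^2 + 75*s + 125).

f(t) = t^2*exp(-5*t)/2 + 3*t*exp(-5*t) + exp(-5*t)

Factor the denominator: s^3 + 15*s^2 + 75*s + 125 = (s + 5)^3.
Partial fraction decomposition gives [1/(s + 5)] + [3/(s + 5)^2] + [(s + 5)^(-3)].
Invert each term: 1/(s + 5) ↔ e^(-5t); 3/(s + 5)^2 ↔ 3t·e^(-5t); 1/(s + 5)^3 ↔ (1/2)t^2·e^(-5t).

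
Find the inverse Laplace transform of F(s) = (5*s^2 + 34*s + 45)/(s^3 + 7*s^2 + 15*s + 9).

Factor the denominator: s^3 + 7*s^2 + 15*s + 9 = (s + 1)*(s + 3)^2.
Partial fraction decomposition gives [1/(s + 3)] + [6/(s + 3)^2] + [4/(s + 1)].
Invert each term: 1/(s + 3) ↔ e^(-3t); 6/(s + 3)^2 ↔ 6t·e^(-3t); 4/(s + 1) ↔ 4e^(-t).

6*t*exp(-3*t) + 4*exp(-t) + exp(-3*t)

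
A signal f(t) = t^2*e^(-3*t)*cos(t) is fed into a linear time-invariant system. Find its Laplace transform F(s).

F(s) = 2*(s + 3)*(s^2 + 6*s + 6)/(s^2 + 6*s + 10)^3

L{cos(t)} = s/(s^2 + 1).
Multiplying by e^(-3t) shifts s → s + 3, so L{e^(-3*t)*cos(t)} = (s + 3)/((s + 3)^2 + 1).
Then apply L{t^2·g(t)} = (-1)^2 d^2/ds^2[G(s)] with G(s) = (s + 3)/((s + 3)^2 + 1):
differentiating 2 times and applying the sign gives 2*(s + 3)*(s^2 + 6*s + 6)/(s^2 + 6*s + 10)^3.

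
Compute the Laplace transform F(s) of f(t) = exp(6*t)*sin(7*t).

F(s) = 7/((s - 6)^2 + 49)

L{sin(7t)} = 7/(s^2 + 49).
By the first shifting theorem, multiplying by e^(6t) replaces s with s - 6.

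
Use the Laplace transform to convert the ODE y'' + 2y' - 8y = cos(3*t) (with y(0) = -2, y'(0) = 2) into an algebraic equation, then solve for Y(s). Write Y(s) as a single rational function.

Y(s) = (-2*s^3 - 2*s^2 - 17*s - 18)/(s^4 + 2*s^3 + s^2 + 18*s - 72)

Apply the Laplace transform to the equation.
With L{y''} = s^2 Y - s·y(0) - y'(0) and L{y'} = sY - y(0), with y(0) = -2, y'(0) = 2: the LHS transforms to (s^2 + 2*s - 8)Y - (-2*s - 2).
The right side is L{cos(3*t)} = s/(s^2 + 9).
So (s^2 + 2*s - 8)Y = s/(s^2 + 9) + (-2*s - 2).
Isolate Y and clear denominators.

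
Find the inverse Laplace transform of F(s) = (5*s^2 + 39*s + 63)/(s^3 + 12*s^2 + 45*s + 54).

-3*t*exp(-3*t) + 4*exp(-3*t) + exp(-6*t)

Factor the denominator: s^3 + 12*s^2 + 45*s + 54 = (s + 3)^2*(s + 6).
Partial fraction decomposition gives [4/(s + 3)] + [-3/(s + 3)^2] + [1/(s + 6)].
Invert each term: 4/(s + 3) ↔ 4e^(-3t); -3/(s + 3)^2 ↔ -3t·e^(-3t); 1/(s + 6) ↔ e^(-6t).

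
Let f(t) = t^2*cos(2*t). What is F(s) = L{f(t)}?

F(s) = 2*s*(s^2 - 12)/(s^2 + 4)^3

L{cos(2t)} = s/(s^2 + 4).
Then apply L{t^2·g(t)} = (-1)^2 d^2/ds^2[G(s)] with G(s) = s/(s^2 + 4):
differentiating 2 times and applying the sign gives 2*s*(s^2 - 12)/(s^2 + 4)^3.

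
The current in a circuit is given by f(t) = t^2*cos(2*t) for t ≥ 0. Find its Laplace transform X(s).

L{cos(2t)} = s/(s^2 + 4).
Then apply L{t^2·g(t)} = (-1)^2 d^2/ds^2[G(s)] with G(s) = s/(s^2 + 4):
differentiating 2 times and applying the sign gives 2*s*(s^2 - 12)/(s^2 + 4)^3.

X(s) = 2*s*(s^2 - 12)/(s^2 + 4)^3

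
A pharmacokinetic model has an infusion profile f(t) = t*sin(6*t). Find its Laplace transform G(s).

G(s) = 12*s/(s^2 + 36)^2

L{sin(6t)} = 6/(s^2 + 36).
Then apply L{t·g(t)} = -d/ds[H(s)] with H(s) = 6/(s^2 + 36):
differentiating 1 time and applying the sign gives 12*s/(s^2 + 36)^2.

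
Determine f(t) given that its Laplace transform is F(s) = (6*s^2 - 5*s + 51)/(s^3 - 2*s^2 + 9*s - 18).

f(t) = 5*exp(2*t) - sin(3*t) + cos(3*t)

Factor the denominator: s^3 - 2*s^2 + 9*s - 18 = (s - 2)*(s^2 + 9).
Partial fraction decomposition gives [5/(s - 2)] + [s/(s^2 + 9)] + [-3/(s^2 + 9)].
Invert each term: 5/(s - 2) ↔ 5e^(2t); 1·s/(s^2 + 9) ↔ cos(3t); -1·3/(s^2 + 9) ↔ -sin(3t).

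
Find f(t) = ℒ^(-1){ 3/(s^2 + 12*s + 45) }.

Rewrite the denominator: s^2 + 12*s + 45 = (s + 6)^2 + 9.
The form in (s + 6) signals a first-shifting-theorem factor e^(-6t).
Since L{sin(3t)} = 3/(s^2 + 9), the inverse is exp(-6*t)*sin(3*t).

f(t) = exp(-6*t)*sin(3*t)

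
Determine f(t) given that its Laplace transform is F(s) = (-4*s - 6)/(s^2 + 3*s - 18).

f(t) = -2*exp(3*t) - 2*exp(-6*t)

Factor the denominator: s^2 + 3*s - 18 = (s - 3)*(s + 6).
Partial fraction decomposition gives [-2/(s - 3)] + [-2/(s + 6)].
Invert each term: -2/(s - 3) ↔ -2e^(3t); -2/(s + 6) ↔ -2e^(-6t).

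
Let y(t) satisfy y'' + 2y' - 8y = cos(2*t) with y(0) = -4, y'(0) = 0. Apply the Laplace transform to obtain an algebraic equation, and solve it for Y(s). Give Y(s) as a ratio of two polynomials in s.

Y(s) = (-4*s^3 - 8*s^2 - 15*s - 32)/(s^4 + 2*s^3 - 4*s^2 + 8*s - 32)

Transform both sides with L{·}.
Using L{y''} = s^2 Y - s·y(0) - y'(0) and L{y'} = sY - y(0), with y(0) = -4, y'(0) = 0, the left side becomes (s^2 + 2*s - 8)Y - (-4*s - 8).
The right side is L{cos(2*t)} = s/(s^2 + 4).
So (s^2 + 2*s - 8)Y = s/(s^2 + 4) + (-4*s - 8).
Isolate Y and clear denominators.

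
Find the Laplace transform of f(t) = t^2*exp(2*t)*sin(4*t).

8*(3*s^2 - 12*s - 4)/(s^2 - 4*s + 20)^3

L{sin(4t)} = 4/(s^2 + 16).
Multiplying by e^(2t) shifts s → s - 2, so L{exp(2*t)*sin(4*t)} = 4/((s - 2)^2 + 16).
Then apply L{t^2·g(t)} = (-1)^2 d^2/ds^2[G(s)] with G(s) = 4/((s - 2)^2 + 16):
differentiating 2 times and applying the sign gives 8*(3*s^2 - 12*s - 4)/(s^2 - 4*s + 20)^3.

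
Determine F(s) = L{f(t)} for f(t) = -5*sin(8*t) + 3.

By linearity of the Laplace transform, transform each term separately.
(-5)·[L{sin(8t)} = 8/(s^2 + 64)]; L{3} = 3/s.

F(s) = -40/(s^2 + 64) + 3/s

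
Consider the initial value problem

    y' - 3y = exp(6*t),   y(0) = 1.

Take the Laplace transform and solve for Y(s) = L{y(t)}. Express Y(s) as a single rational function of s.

Laplace-transform each side.
Using L{y'} = sY - y(0) = sY - 1, the left side becomes (s - 3)Y - (1).
The right side is L{exp(6*t)} = 1/(s - 6).
So (s - 3)Y = 1/(s - 6) + (1).
Solve for Y(s) and write it as one ratio of polynomials.

Y(s) = (s - 5)/(s^2 - 9*s + 18)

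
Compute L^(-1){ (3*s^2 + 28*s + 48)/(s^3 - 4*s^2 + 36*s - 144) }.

4*exp(4*t) + 4*sin(6*t) - cos(6*t)

Factor the denominator: s^3 - 4*s^2 + 36*s - 144 = (s - 4)*(s^2 + 36).
Partial fraction decomposition gives [4/(s - 4)] + [-s/(s^2 + 36)] + [24/(s^2 + 36)].
Invert each term: 4/(s - 4) ↔ 4e^(4t); -1·s/(s^2 + 36) ↔ -cos(6t); 4·6/(s^2 + 36) ↔ 4sin(6t).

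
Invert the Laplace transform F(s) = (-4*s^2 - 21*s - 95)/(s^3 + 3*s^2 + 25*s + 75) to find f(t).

Factor the denominator: s^3 + 3*s^2 + 25*s + 75 = (s + 3)*(s^2 + 25).
Partial fraction decomposition gives [-2/(s + 3)] + [-2*s/(s^2 + 25)] + [-15/(s^2 + 25)].
Invert each term: -2/(s + 3) ↔ -2e^(-3t); -2·s/(s^2 + 25) ↔ -2cos(5t); -3·5/(s^2 + 25) ↔ -3sin(5t).

f(t) = -3*sin(5*t) - 2*cos(5*t) - 2*exp(-3*t)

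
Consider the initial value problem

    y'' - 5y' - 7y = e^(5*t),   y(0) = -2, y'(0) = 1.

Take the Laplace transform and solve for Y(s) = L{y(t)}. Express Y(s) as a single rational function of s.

Transform both sides with L{·}.
With L{y''} = s^2 Y - s·y(0) - y'(0) and L{y'} = sY - y(0), with y(0) = -2, y'(0) = 1: the LHS transforms to (s^2 - 5*s - 7)Y - (-2*s + 11).
The right side is L{e^(5*t)} = 1/(s - 5).
So (s^2 - 5*s - 7)Y = 1/(s - 5) + (-2*s + 11).
Divide through and combine into a single rational function.

Y(s) = (-2*s^2 + 21*s - 54)/(s^3 - 10*s^2 + 18*s + 35)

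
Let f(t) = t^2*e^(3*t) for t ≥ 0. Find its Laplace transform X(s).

X(s) = 2/(s - 3)^3

L{e^(3t)} = 1/(s - 3).
Then apply L{t^2·g(t)} = (-1)^2 d^2/ds^2[G(s)] with G(s) = 1/(s - 3):
differentiating 2 times and applying the sign gives 2/(s - 3)^3.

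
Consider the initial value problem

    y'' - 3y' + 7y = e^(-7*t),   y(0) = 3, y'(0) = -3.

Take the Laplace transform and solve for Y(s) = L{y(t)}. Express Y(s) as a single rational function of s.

Y(s) = (3*s^2 + 9*s - 83)/(s^3 + 4*s^2 - 14*s + 49)

Laplace-transform each side.
With L{y''} = s^2 Y - s·y(0) - y'(0) and L{y'} = sY - y(0), with y(0) = 3, y'(0) = -3: the LHS transforms to (s^2 - 3*s + 7)Y - (3*s - 12).
The right side is L{e^(-7*t)} = 1/(s + 7).
So (s^2 - 3*s + 7)Y = 1/(s + 7) + (3*s - 12).
Divide through and combine into a single rational function.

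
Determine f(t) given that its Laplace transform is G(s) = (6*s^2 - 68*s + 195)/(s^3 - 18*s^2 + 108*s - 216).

Factor the denominator: s^3 - 18*s^2 + 108*s - 216 = (s - 6)^3.
Partial fraction decomposition gives [6/(s - 6)] + [4/(s - 6)^2] + [3/(s - 6)^3].
Invert each term: 6/(s - 6) ↔ 6e^(6t); 4/(s - 6)^2 ↔ 4t·e^(6t); 3/(s - 6)^3 ↔ (3/2)t^2·e^(6t).

f(t) = 3*t^2*exp(6*t)/2 + 4*t*exp(6*t) + 6*exp(6*t)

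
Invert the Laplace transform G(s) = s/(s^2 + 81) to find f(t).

f(t) = cos(9*t)

Since L{cos(9t)} = s/(s^2 + 81), the inverse is cos(9*t).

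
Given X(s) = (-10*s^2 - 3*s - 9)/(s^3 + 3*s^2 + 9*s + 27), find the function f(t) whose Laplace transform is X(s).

Factor the denominator: s^3 + 3*s^2 + 9*s + 27 = (s + 3)*(s^2 + 9).
Partial fraction decomposition gives [-5/(s + 3)] + [-5*s/(s^2 + 9)] + [12/(s^2 + 9)].
Invert each term: -5/(s + 3) ↔ -5e^(-3t); -5·s/(s^2 + 9) ↔ -5cos(3t); 4·3/(s^2 + 9) ↔ 4sin(3t).

f(t) = 4*sin(3*t) - 5*cos(3*t) - 5*exp(-3*t)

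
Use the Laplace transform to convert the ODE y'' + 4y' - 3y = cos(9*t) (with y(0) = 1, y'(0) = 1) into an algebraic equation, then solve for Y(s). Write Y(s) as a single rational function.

Take the Laplace transform of both sides.
With L{y''} = s^2 Y - s·y(0) - y'(0) and L{y'} = sY - y(0), with y(0) = 1, y'(0) = 1: the LHS transforms to (s^2 + 4*s - 3)Y - (s + 5).
The right side is L{cos(9*t)} = s/(s^2 + 81).
So (s^2 + 4*s - 3)Y = s/(s^2 + 81) + (s + 5).
Divide through and combine into a single rational function.

Y(s) = (s^3 + 5*s^2 + 82*s + 405)/(s^4 + 4*s^3 + 78*s^2 + 324*s - 243)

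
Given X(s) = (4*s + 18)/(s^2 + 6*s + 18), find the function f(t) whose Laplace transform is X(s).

f(t) = 2*exp(-3*t)*sin(3*t) + 4*exp(-3*t)*cos(3*t)

Complete the square in the denominator: s^2 + 6*s + 18 = (s + 3)^2 + 3^2.
Split the numerator to match: 4*s + 18 = 4·(s + 3) + 2·3.
Invert each term: 4·(s + 3)/((s + 3)^2 + 9) ↔ 4e^(-3t)cos(3t); 2·3/((s + 3)^2 + 9) ↔ 2e^(-3t)sin(3t).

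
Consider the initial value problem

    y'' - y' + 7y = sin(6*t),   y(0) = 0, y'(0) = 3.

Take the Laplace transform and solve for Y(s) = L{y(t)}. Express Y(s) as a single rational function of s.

Transform both sides with L{·}.
The derivative rules (L{y''} = s^2 Y - s·y(0) - y'(0) and L{y'} = sY - y(0), with y(0) = 0, y'(0) = 3) turn the left side into (s^2 - s + 7)Y - (3).
The right side is L{sin(6*t)} = 6/(s^2 + 36).
So (s^2 - s + 7)Y = 6/(s^2 + 36) + (3).
Solve for Y(s) and write it as one ratio of polynomials.

Y(s) = (3*s^2 + 114)/(s^4 - s^3 + 43*s^2 - 36*s + 252)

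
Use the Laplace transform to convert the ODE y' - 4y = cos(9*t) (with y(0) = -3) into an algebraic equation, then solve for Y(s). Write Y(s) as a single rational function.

Take the Laplace transform of both sides.
The derivative rules (L{y'} = sY - y(0) = sY - (-3)) turn the left side into (s - 4)Y - (-3).
The right side is L{cos(9*t)} = s/(s^2 + 81).
So (s - 4)Y = s/(s^2 + 81) + (-3).
Solve for Y(s) and write it as one ratio of polynomials.

Y(s) = (-3*s^2 + s - 243)/(s^3 - 4*s^2 + 81*s - 324)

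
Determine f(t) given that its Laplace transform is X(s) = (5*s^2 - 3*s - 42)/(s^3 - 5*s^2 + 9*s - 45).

Factor the denominator: s^3 - 5*s^2 + 9*s - 45 = (s - 5)*(s^2 + 9).
Partial fraction decomposition gives [2/(s - 5)] + [3*s/(s^2 + 9)] + [12/(s^2 + 9)].
Invert each term: 2/(s - 5) ↔ 2e^(5t); 3·s/(s^2 + 9) ↔ 3cos(3t); 4·3/(s^2 + 9) ↔ 4sin(3t).

f(t) = 2*exp(5*t) + 4*sin(3*t) + 3*cos(3*t)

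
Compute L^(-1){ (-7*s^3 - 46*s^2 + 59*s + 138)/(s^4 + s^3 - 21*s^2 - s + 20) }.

-6*exp(4*t) - 4*exp(t) + exp(-t) + 2*exp(-5*t)

Factor the denominator: s^4 + s^3 - 21*s^2 - s + 20 = (s - 4)*(s - 1)*(s + 1)*(s + 5).
Partial fraction decomposition gives [-6/(s - 4)] + [-4/(s - 1)] + [1/(s + 1)] + [2/(s + 5)].
Invert each term: -6/(s - 4) ↔ -6e^(4t); -4/(s - 1) ↔ -4e^(t); 1/(s + 1) ↔ e^(-t); 2/(s + 5) ↔ 2e^(-5t).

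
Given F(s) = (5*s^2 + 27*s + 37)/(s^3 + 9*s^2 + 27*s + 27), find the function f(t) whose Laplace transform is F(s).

Factor the denominator: s^3 + 9*s^2 + 27*s + 27 = (s + 3)^3.
Partial fraction decomposition gives [5/(s + 3)] + [-3/(s + 3)^2] + [(s + 3)^(-3)].
Invert each term: 5/(s + 3) ↔ 5e^(-3t); -3/(s + 3)^2 ↔ -3t·e^(-3t); 1/(s + 3)^3 ↔ (1/2)t^2·e^(-3t).

f(t) = t^2*exp(-3*t)/2 - 3*t*exp(-3*t) + 5*exp(-3*t)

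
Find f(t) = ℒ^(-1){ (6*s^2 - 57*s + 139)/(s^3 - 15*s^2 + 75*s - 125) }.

f(t) = 2*t^2*exp(5*t) + 3*t*exp(5*t) + 6*exp(5*t)

Factor the denominator: s^3 - 15*s^2 + 75*s - 125 = (s - 5)^3.
Partial fraction decomposition gives [6/(s - 5)] + [3/(s - 5)^2] + [4/(s - 5)^3].
Invert each term: 6/(s - 5) ↔ 6e^(5t); 3/(s - 5)^2 ↔ 3t·e^(5t); 4/(s - 5)^3 ↔ (2)t^2·e^(5t).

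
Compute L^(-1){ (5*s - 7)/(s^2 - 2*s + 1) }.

Factor the denominator: s^2 - 2*s + 1 = (s - 1)^2.
Partial fraction decomposition gives [5/(s - 1)] + [-2/(s - 1)^2].
Invert each term: 5/(s - 1) ↔ 5e^(t); -2/(s - 1)^2 ↔ -2t·e^(t).

-2*t*exp(t) + 5*exp(t)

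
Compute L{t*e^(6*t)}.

(s - 6)^(-2)

L{e^(6t)} = 1/(s - 6).
Then apply L{t·g(t)} = -d/ds[H(s)] with H(s) = 1/(s - 6):
differentiating 1 time and applying the sign gives (s - 6)^(-2).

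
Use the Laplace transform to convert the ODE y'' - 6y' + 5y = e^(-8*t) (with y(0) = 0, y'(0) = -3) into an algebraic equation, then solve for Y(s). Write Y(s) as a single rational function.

Y(s) = (-3*s - 23)/(s^3 + 2*s^2 - 43*s + 40)

Laplace-transform each side.
With L{y''} = s^2 Y - s·y(0) - y'(0) and L{y'} = sY - y(0), with y(0) = 0, y'(0) = -3: the LHS transforms to (s^2 - 6*s + 5)Y - (-3).
The right side is L{e^(-8*t)} = 1/(s + 8).
So (s^2 - 6*s + 5)Y = 1/(s + 8) + (-3).
Isolate Y and clear denominators.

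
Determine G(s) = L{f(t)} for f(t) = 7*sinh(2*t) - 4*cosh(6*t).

By linearity of the Laplace transform, transform each term separately.
(-4)·[L{cosh(6t)} = s/(s^2 - 36)]; (7)·[L{sinh(2t)} = 2/(s^2 - 4)].

G(s) = -4*s/(s^2 - 36) + 14/(s^2 - 4)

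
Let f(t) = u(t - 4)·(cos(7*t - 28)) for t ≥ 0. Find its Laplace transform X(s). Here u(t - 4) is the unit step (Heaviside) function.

By the second shifting theorem, L{u(t - c)·g(t - c)} = e^(-cs)·G(s) with c = 4 and G(s) = L{g(t)}.
L{cos(7t)} = s/(s^2 + 49).

X(s) = s*exp(-4*s)/(s^2 + 49)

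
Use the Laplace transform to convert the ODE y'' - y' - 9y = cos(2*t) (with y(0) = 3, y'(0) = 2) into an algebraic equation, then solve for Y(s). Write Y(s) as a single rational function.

Transform both sides with L{·}.
Using L{y''} = s^2 Y - s·y(0) - y'(0) and L{y'} = sY - y(0), with y(0) = 3, y'(0) = 2, the left side becomes (s^2 - s - 9)Y - (3*s - 1).
The right side is L{cos(2*t)} = s/(s^2 + 4).
So (s^2 - s - 9)Y = s/(s^2 + 4) + (3*s - 1).
Divide through and combine into a single rational function.

Y(s) = (3*s^3 - s^2 + 13*s - 4)/(s^4 - s^3 - 5*s^2 - 4*s - 36)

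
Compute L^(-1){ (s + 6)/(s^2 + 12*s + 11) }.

exp(-6*t)*cosh(5*t)

Rewrite the denominator: s^2 + 12*s + 11 = (s + 6)^2 - 25.
The form in (s + 6) signals a first-shifting-theorem factor e^(-6t).
Since L{cosh(5t)} = s/(s^2 - 25), the inverse is exp(-6*t)*cosh(5*t).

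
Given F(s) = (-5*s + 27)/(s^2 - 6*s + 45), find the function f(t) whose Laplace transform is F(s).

f(t) = 2*exp(3*t)*sin(6*t) - 5*exp(3*t)*cos(6*t)

Complete the square in the denominator: s^2 - 6*s + 45 = (s - 3)^2 + 6^2.
Split the numerator to match: -5*s + 27 = -5·(s - 3) + 2·6.
Invert each term: -5·(s - 3)/((s - 3)^2 + 36) ↔ -5e^(3t)cos(6t); 2·6/((s - 3)^2 + 36) ↔ 2e^(3t)sin(6t).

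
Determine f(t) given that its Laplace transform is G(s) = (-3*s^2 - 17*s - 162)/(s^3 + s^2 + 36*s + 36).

Factor the denominator: s^3 + s^2 + 36*s + 36 = (s + 1)*(s^2 + 36).
Partial fraction decomposition gives [-4/(s + 1)] + [s/(s^2 + 36)] + [-18/(s^2 + 36)].
Invert each term: -4/(s + 1) ↔ -4e^(-t); 1·s/(s^2 + 36) ↔ cos(6t); -3·6/(s^2 + 36) ↔ -3sin(6t).

f(t) = -3*sin(6*t) + cos(6*t) - 4*exp(-t)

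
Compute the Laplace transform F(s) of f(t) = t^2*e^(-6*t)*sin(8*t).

F(s) = 16*(3*s^2 + 36*s + 44)/(s^2 + 12*s + 100)^3

L{sin(8t)} = 8/(s^2 + 64).
Multiplying by e^(-6t) shifts s → s + 6, so L{e^(-6*t)*sin(8*t)} = 8/((s + 6)^2 + 64).
Then apply L{t^2·g(t)} = (-1)^2 d^2/ds^2[G(s)] with G(s) = 8/((s + 6)^2 + 64):
differentiating 2 times and applying the sign gives 16*(3*s^2 + 36*s + 44)/(s^2 + 12*s + 100)^3.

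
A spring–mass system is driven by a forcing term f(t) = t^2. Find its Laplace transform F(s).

L{t^2} = 2!/s^3 = 2/s^3.

F(s) = 2/s^3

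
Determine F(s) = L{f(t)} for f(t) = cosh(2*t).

F(s) = s/(s^2 - 4)

L{cosh(2t)} = s/(s^2 - 4).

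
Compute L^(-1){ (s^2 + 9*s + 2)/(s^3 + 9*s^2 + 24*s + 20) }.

-4*t*exp(-2*t) + 3*exp(-2*t) - 2*exp(-5*t)

Factor the denominator: s^3 + 9*s^2 + 24*s + 20 = (s + 2)^2*(s + 5).
Partial fraction decomposition gives [3/(s + 2)] + [-4/(s + 2)^2] + [-2/(s + 5)].
Invert each term: 3/(s + 2) ↔ 3e^(-2t); -4/(s + 2)^2 ↔ -4t·e^(-2t); -2/(s + 5) ↔ -2e^(-5t).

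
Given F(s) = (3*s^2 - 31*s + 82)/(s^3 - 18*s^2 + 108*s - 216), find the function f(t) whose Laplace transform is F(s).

Factor the denominator: s^3 - 18*s^2 + 108*s - 216 = (s - 6)^3.
Partial fraction decomposition gives [3/(s - 6)] + [5/(s - 6)^2] + [4/(s - 6)^3].
Invert each term: 3/(s - 6) ↔ 3e^(6t); 5/(s - 6)^2 ↔ 5t·e^(6t); 4/(s - 6)^3 ↔ (2)t^2·e^(6t).

f(t) = 2*t^2*exp(6*t) + 5*t*exp(6*t) + 3*exp(6*t)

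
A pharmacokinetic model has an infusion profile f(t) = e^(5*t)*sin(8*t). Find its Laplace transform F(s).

F(s) = 8/((s - 5)^2 + 64)

L{sin(8t)} = 8/(s^2 + 64).
By the first shifting theorem, multiplying by e^(5t) replaces s with s - 5.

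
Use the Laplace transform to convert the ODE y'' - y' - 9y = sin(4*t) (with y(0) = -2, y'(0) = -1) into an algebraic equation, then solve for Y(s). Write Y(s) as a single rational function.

Transform both sides with L{·}.
Using L{y''} = s^2 Y - s·y(0) - y'(0) and L{y'} = sY - y(0), with y(0) = -2, y'(0) = -1, the left side becomes (s^2 - s - 9)Y - (-2*s + 1).
The right side is L{sin(4*t)} = 4/(s^2 + 16).
So (s^2 - s - 9)Y = 4/(s^2 + 16) + (-2*s + 1).
Solve for Y(s) and write it as one ratio of polynomials.

Y(s) = (-2*s^3 + s^2 - 32*s + 20)/(s^4 - s^3 + 7*s^2 - 16*s - 144)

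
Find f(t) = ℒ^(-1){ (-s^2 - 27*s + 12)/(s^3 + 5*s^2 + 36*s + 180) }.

Factor the denominator: s^3 + 5*s^2 + 36*s + 180 = (s + 5)*(s^2 + 36).
Partial fraction decomposition gives [2/(s + 5)] + [-3*s/(s^2 + 36)] + [-12/(s^2 + 36)].
Invert each term: 2/(s + 5) ↔ 2e^(-5t); -3·s/(s^2 + 36) ↔ -3cos(6t); -2·6/(s^2 + 36) ↔ -2sin(6t).

f(t) = -2*sin(6*t) - 3*cos(6*t) + 2*exp(-5*t)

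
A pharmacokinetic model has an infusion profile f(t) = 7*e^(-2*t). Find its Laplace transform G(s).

G(s) = 7/(s + 2)

L{7} = 7/s.
By the first shifting theorem, multiplying by e^(-2t) replaces s with s + 2.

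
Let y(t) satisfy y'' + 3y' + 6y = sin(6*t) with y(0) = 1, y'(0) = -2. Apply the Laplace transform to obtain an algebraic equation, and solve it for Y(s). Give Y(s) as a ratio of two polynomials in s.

Apply the Laplace transform to the equation.
With L{y''} = s^2 Y - s·y(0) - y'(0) and L{y'} = sY - y(0), with y(0) = 1, y'(0) = -2: the LHS transforms to (s^2 + 3*s + 6)Y - (s + 1).
The right side is L{sin(6*t)} = 6/(s^2 + 36).
So (s^2 + 3*s + 6)Y = 6/(s^2 + 36) + (s + 1).
Divide through and combine into a single rational function.

Y(s) = (s^3 + s^2 + 36*s + 42)/(s^4 + 3*s^3 + 42*s^2 + 108*s + 216)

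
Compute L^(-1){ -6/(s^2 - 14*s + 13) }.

-exp(7*t)*sinh(6*t)

Rewrite the denominator: s^2 - 14*s + 13 = (s - 7)^2 - 36.
The form in (s - 7) signals a first-shifting-theorem factor e^(7t).
Since L{sinh(6t)} = 6/(s^2 - 36), the inverse is exp(7*t)*sinh(6*t), scaled by -1.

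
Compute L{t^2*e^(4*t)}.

L{e^(4t)} = 1/(s - 4).
Then apply L{t^2·g(t)} = (-1)^2 d^2/ds^2[G(s)] with G(s) = 1/(s - 4):
differentiating 2 times and applying the sign gives 2/(s - 4)^3.

2/(s - 4)^3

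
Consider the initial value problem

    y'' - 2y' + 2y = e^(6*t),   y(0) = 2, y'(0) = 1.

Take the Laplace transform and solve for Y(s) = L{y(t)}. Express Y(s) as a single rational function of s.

Laplace-transform each side.
Using L{y''} = s^2 Y - s·y(0) - y'(0) and L{y'} = sY - y(0), with y(0) = 2, y'(0) = 1, the left side becomes (s^2 - 2*s + 2)Y - (2*s - 3).
The right side is L{e^(6*t)} = 1/(s - 6).
So (s^2 - 2*s + 2)Y = 1/(s - 6) + (2*s - 3).
Isolate Y and clear denominators.

Y(s) = (2*s^2 - 15*s + 19)/(s^3 - 8*s^2 + 14*s - 12)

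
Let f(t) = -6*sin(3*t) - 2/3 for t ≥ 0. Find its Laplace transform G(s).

G(s) = -18/(s^2 + 9) - 2/(3*s)

The transform is linear, so treat each term independently.
L{-2/3} = (-2/3)/s; (-6)·[L{sin(3t)} = 3/(s^2 + 9)].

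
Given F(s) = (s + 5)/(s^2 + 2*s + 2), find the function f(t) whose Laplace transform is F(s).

f(t) = 4*exp(-t)*sin(t) + exp(-t)*cos(t)

Complete the square in the denominator: s^2 + 2*s + 2 = (s + 1)^2 + 1^2.
Split the numerator to match: s + 5 = 1·(s + 1) + 4·1.
Invert each term: 1·(s + 1)/((s + 1)^2 + 1) ↔ e^(-t)cos(t); 4·1/((s + 1)^2 + 1) ↔ 4e^(-t)sin(t).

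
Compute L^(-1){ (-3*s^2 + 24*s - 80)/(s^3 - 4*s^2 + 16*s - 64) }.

-exp(4*t) + 4*sin(4*t) - 2*cos(4*t)

Factor the denominator: s^3 - 4*s^2 + 16*s - 64 = (s - 4)*(s^2 + 16).
Partial fraction decomposition gives [-1/(s - 4)] + [-2*s/(s^2 + 16)] + [16/(s^2 + 16)].
Invert each term: -1/(s - 4) ↔ -e^(4t); -2·s/(s^2 + 16) ↔ -2cos(4t); 4·4/(s^2 + 16) ↔ 4sin(4t).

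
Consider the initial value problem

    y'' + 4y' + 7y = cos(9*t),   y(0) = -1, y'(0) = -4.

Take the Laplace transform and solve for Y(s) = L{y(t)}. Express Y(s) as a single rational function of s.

Y(s) = (-s^3 - 8*s^2 - 80*s - 648)/(s^4 + 4*s^3 + 88*s^2 + 324*s + 567)

Apply the Laplace transform to the equation.
The derivative rules (L{y''} = s^2 Y - s·y(0) - y'(0) and L{y'} = sY - y(0), with y(0) = -1, y'(0) = -4) turn the left side into (s^2 + 4*s + 7)Y - (-s - 8).
The right side is L{cos(9*t)} = s/(s^2 + 81).
So (s^2 + 4*s + 7)Y = s/(s^2 + 81) + (-s - 8).
Isolate Y and clear denominators.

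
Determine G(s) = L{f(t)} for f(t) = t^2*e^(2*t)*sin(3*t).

L{sin(3t)} = 3/(s^2 + 9).
Multiplying by e^(2t) shifts s → s - 2, so L{e^(2*t)*sin(3*t)} = 3/((s - 2)^2 + 9).
Then apply L{t^2·g(t)} = (-1)^2 d^2/ds^2[H(s)] with H(s) = 3/((s - 2)^2 + 9):
differentiating 2 times and applying the sign gives 18*(s^2 - 4*s + 1)/(s^2 - 4*s + 13)^3.

G(s) = 18*(s^2 - 4*s + 1)/(s^2 - 4*s + 13)^3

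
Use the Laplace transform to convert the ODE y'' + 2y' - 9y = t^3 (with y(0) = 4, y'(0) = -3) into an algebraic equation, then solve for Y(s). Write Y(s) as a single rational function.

Take the Laplace transform of both sides.
The derivative rules (L{y''} = s^2 Y - s·y(0) - y'(0) and L{y'} = sY - y(0), with y(0) = 4, y'(0) = -3) turn the left side into (s^2 + 2*s - 9)Y - (4*s + 5).
The right side is L{t^3} = 6/s^4.
So (s^2 + 2*s - 9)Y = 6/s^4 + (4*s + 5).
Isolate Y and clear denominators.

Y(s) = (4*s^5 + 5*s^4 + 6)/(s^6 + 2*s^5 - 9*s^4)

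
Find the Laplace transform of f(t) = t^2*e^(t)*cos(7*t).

L{cos(7t)} = s/(s^2 + 49).
Multiplying by e^(t) shifts s → s - 1, so L{e^(t)*cos(7*t)} = (s - 1)/((s - 1)^2 + 49).
Then apply L{t^2·g(t)} = (-1)^2 d^2/ds^2[G(s)] with G(s) = (s - 1)/((s - 1)^2 + 49):
differentiating 2 times and applying the sign gives 2*(s - 1)*(s^2 - 2*s - 146)/(s^2 - 2*s + 50)^3.

2*(s - 1)*(s^2 - 2*s - 146)/(s^2 - 2*s + 50)^3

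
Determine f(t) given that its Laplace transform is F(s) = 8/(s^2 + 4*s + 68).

f(t) = exp(-2*t)*sin(8*t)

Rewrite the denominator: s^2 + 4*s + 68 = (s + 2)^2 + 64.
The form in (s + 2) signals a first-shifting-theorem factor e^(-2t).
Since L{sin(8t)} = 8/(s^2 + 64), the inverse is e^(-2*t)*sin(8*t).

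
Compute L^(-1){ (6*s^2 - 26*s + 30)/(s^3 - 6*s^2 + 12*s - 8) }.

Factor the denominator: s^3 - 6*s^2 + 12*s - 8 = (s - 2)^3.
Partial fraction decomposition gives [6/(s - 2)] + [-2/(s - 2)^2] + [2/(s - 2)^3].
Invert each term: 6/(s - 2) ↔ 6e^(2t); -2/(s - 2)^2 ↔ -2t·e^(2t); 2/(s - 2)^3 ↔ (1)t^2·e^(2t).

t^2*exp(2*t) - 2*t*exp(2*t) + 6*exp(2*t)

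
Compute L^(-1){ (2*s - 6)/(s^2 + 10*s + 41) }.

Complete the square in the denominator: s^2 + 10*s + 41 = (s + 5)^2 + 4^2.
Split the numerator to match: 2*s - 6 = 2·(s + 5) - 4·4.
Invert each term: 2·(s + 5)/((s + 5)^2 + 16) ↔ 2e^(-5t)cos(4t); -4·4/((s + 5)^2 + 16) ↔ -4e^(-5t)sin(4t).

-4*exp(-5*t)*sin(4*t) + 2*exp(-5*t)*cos(4*t)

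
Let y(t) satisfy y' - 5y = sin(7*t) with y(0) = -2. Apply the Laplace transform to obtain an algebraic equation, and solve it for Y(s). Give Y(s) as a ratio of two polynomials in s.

Y(s) = (-2*s^2 - 91)/(s^3 - 5*s^2 + 49*s - 245)

Laplace-transform each side.
The derivative rules (L{y'} = sY - y(0) = sY - (-2)) turn the left side into (s - 5)Y - (-2).
The right side is L{sin(7*t)} = 7/(s^2 + 49).
So (s - 5)Y = 7/(s^2 + 49) + (-2).
Isolate Y and clear denominators.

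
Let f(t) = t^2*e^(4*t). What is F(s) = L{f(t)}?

L{e^(4t)} = 1/(s - 4).
Then apply L{t^2·g(t)} = (-1)^2 d^2/ds^2[G(s)] with G(s) = 1/(s - 4):
differentiating 2 times and applying the sign gives 2/(s - 4)^3.

F(s) = 2/(s - 4)^3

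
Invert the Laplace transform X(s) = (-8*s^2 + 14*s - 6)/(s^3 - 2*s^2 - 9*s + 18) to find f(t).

Factor the denominator: s^3 - 2*s^2 - 9*s + 18 = (s - 3)*(s - 2)*(s + 3).
Partial fraction decomposition gives [-6/(s - 3)] + [2/(s - 2)] + [-4/(s + 3)].
Invert each term: -6/(s - 3) ↔ -6e^(3t); 2/(s - 2) ↔ 2e^(2t); -4/(s + 3) ↔ -4e^(-3t).

f(t) = -6*exp(3*t) + 2*exp(2*t) - 4*exp(-3*t)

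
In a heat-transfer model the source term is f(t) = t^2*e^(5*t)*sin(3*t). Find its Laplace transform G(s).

L{sin(3t)} = 3/(s^2 + 9).
Multiplying by e^(5t) shifts s → s - 5, so L{e^(5*t)*sin(3*t)} = 3/((s - 5)^2 + 9).
Then apply L{t^2·g(t)} = (-1)^2 d^2/ds^2[H(s)] with H(s) = 3/((s - 5)^2 + 9):
differentiating 2 times and applying the sign gives 18*(s^2 - 10*s + 22)/(s^2 - 10*s + 34)^3.

G(s) = 18*(s^2 - 10*s + 22)/(s^2 - 10*s + 34)^3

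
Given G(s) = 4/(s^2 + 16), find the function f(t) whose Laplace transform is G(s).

Since L{sin(4t)} = 4/(s^2 + 16), the inverse is sin(4*t).

f(t) = sin(4*t)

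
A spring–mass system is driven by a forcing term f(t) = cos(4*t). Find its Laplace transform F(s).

F(s) = s/(s^2 + 16)

L{cos(4t)} = s/(s^2 + 16).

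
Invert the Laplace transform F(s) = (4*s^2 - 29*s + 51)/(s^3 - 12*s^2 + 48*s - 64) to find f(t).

f(t) = -t^2*exp(4*t)/2 + 3*t*exp(4*t) + 4*exp(4*t)

Factor the denominator: s^3 - 12*s^2 + 48*s - 64 = (s - 4)^3.
Partial fraction decomposition gives [4/(s - 4)] + [3/(s - 4)^2] + [-1/(s - 4)^3].
Invert each term: 4/(s - 4) ↔ 4e^(4t); 3/(s - 4)^2 ↔ 3t·e^(4t); -1/(s - 4)^3 ↔ (-1/2)t^2·e^(4t).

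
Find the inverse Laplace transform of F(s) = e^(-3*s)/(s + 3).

The factor e^(-3s) signals a time shift by c = 3 (second shifting theorem).
L{e^(-3t)} = 1/(s + 3), so L^-1{1/(s + 3)} = e^(-3*t).
Hence the inverse is u(t - 3) times that function evaluated at t - 3.

Heaviside(t - 3)*(exp(-3*t + 9))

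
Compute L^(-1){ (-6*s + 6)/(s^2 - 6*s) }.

-5*exp(6*t) - 1

Factor the denominator: s^2 - 6*s = s*(s - 6).
Partial fraction decomposition gives [-5/(s - 6)] + [-1/s].
Invert each term: -5/(s - 6) ↔ -5e^(6t); -1/(s - 0) ↔ -e^(0t).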